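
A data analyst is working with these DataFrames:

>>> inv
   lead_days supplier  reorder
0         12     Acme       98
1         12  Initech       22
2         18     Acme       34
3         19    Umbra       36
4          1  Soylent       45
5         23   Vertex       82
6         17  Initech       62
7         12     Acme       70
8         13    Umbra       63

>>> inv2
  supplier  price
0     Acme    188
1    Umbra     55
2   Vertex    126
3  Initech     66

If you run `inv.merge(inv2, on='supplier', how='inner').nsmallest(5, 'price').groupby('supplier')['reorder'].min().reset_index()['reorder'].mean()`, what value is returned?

merge on 'supplier' (how='inner') → 8 rows:
   lead_days supplier  reorder  price
0         12     Acme       98    188
1         12  Initech       22     66
2         18     Acme       34    188
3         19    Umbra       36     55
4         23   Vertex       82    126
5         17  Initech       62     66
6         12     Acme       70    188
7         13    Umbra       63     55
take 5 rows with smallest price:
   lead_days supplier  reorder  price
3         19    Umbra       36     55
7         13    Umbra       63     55
1         12  Initech       22     66
5         17  Initech       62     66
4         23   Vertex       82    126
group by supplier, min of reorder:
supplier
Initech    22
Umbra      36
Vertex     82
Name: reorder, dtype: int64
reset_index():
  supplier  reorder
0  Initech       22
1    Umbra       36
2   Vertex       82

46.6666666667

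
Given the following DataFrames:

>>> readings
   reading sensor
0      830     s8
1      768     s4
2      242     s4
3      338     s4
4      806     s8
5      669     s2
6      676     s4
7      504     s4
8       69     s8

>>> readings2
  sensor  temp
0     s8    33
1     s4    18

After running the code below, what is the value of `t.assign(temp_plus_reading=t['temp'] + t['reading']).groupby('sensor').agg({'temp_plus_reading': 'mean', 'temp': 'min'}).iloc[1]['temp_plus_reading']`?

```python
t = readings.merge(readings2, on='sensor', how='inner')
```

merge on 'sensor' (how='inner') → 8 rows:
   reading sensor  temp
0      830     s8    33
1      768     s4    18
2      242     s4    18
3      338     s4    18
4      806     s8    33
5      676     s4    18
6      504     s4    18
7       69     s8    33
add column temp_plus_reading = t['temp'] + t['reading']:
   reading sensor  temp  temp_plus_reading
0      830     s8    33                863
1      768     s4    18                786
2      242     s4    18                260
3      338     s4    18                356
4      806     s8    33                839
5      676     s4    18                694
6      504     s4    18                522
7       69     s8    33                102
group by sensor: mean(temp_plus_reading), min(temp):
        temp_plus_reading  temp
sensor                         
s4             523.600000    18
s8             601.333333    33

601.333333333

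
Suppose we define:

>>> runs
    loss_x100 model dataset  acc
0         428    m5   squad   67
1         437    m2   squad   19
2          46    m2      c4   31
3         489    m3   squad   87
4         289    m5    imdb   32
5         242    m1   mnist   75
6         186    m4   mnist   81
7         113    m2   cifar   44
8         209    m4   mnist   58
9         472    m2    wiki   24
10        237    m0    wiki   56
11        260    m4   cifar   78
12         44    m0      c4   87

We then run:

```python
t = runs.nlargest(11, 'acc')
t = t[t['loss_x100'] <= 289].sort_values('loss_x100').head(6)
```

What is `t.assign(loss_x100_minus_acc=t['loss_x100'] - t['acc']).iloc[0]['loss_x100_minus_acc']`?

-43

take 11 rows with largest acc:
    loss_x100 model dataset  acc
3         489    m3   squad   87
12         44    m0      c4   87
6         186    m4   mnist   81
11        260    m4   cifar   78
5         242    m1   mnist   75
0         428    m5   squad   67
8         209    m4   mnist   58
10        237    m0    wiki   56
7         113    m2   cifar   44
4         289    m5    imdb   32
2          46    m2      c4   31
filter rows where loss_x100 <= 289:
    loss_x100 model dataset  acc
12         44    m0      c4   87
6         186    m4   mnist   81
11        260    m4   cifar   78
5         242    m1   mnist   75
8         209    m4   mnist   58
10        237    m0    wiki   56
7         113    m2   cifar   44
4         289    m5    imdb   32
2          46    m2      c4   31
sort by loss_x100:
    loss_x100 model dataset  acc
12         44    m0      c4   87
2          46    m2      c4   31
7         113    m2   cifar   44
6         186    m4   mnist   81
8         209    m4   mnist   58
10        237    m0    wiki   56
5         242    m1   mnist   75
11        260    m4   cifar   78
4         289    m5    imdb   32
take first 6 rows:
    loss_x100 model dataset  acc
12         44    m0      c4   87
2          46    m2      c4   31
7         113    m2   cifar   44
6         186    m4   mnist   81
8         209    m4   mnist   58
10        237    m0    wiki   56
add column loss_x100_minus_acc = t['loss_x100'] - t['acc']:
    loss_x100 model dataset  acc  loss_x100_minus_acc
12         44    m0      c4   87                  -43
2          46    m2      c4   31                   15
7         113    m2   cifar   44                   69
6         186    m4   mnist   81                  105
8         209    m4   mnist   58                  151
10        237    m0    wiki   56                  181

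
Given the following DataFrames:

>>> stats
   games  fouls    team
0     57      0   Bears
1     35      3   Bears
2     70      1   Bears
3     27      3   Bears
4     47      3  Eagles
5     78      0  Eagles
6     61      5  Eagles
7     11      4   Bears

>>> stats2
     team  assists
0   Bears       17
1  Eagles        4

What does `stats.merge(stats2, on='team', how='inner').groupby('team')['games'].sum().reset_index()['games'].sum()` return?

386

merge on 'team' (how='inner') → 8 rows:
   games  fouls    team  assists
0     57      0   Bears       17
1     35      3   Bears       17
2     70      1   Bears       17
3     27      3   Bears       17
4     47      3  Eagles        4
5     78      0  Eagles        4
6     61      5  Eagles        4
7     11      4   Bears       17
group by team, sum of games:
team
Bears     200
Eagles    186
Name: games, dtype: int64
reset_index():
     team  games
0   Bears    200
1  Eagles    186
sum of column 'games' → 386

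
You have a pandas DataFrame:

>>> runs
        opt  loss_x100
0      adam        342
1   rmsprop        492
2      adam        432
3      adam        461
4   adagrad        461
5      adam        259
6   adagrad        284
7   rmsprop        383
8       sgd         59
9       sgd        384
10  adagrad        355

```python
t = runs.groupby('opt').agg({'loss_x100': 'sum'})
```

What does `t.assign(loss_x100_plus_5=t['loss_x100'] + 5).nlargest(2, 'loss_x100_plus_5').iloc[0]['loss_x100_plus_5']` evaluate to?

1499

group by opt, sum of loss_x100:
         loss_x100
opt               
adagrad       1100
adam          1494
rmsprop        875
sgd            443
add column loss_x100_plus_5 = t['loss_x100'] + 5:
         loss_x100  loss_x100_plus_5
opt                                 
adagrad       1100              1105
adam          1494              1499
rmsprop        875               880
sgd            443               448
take 2 rows with largest loss_x100_plus_5:
         loss_x100  loss_x100_plus_5
opt                                 
adam          1494              1499
adagrad       1100              1105
value at position 0, column 'loss_x100_plus_5' → 1499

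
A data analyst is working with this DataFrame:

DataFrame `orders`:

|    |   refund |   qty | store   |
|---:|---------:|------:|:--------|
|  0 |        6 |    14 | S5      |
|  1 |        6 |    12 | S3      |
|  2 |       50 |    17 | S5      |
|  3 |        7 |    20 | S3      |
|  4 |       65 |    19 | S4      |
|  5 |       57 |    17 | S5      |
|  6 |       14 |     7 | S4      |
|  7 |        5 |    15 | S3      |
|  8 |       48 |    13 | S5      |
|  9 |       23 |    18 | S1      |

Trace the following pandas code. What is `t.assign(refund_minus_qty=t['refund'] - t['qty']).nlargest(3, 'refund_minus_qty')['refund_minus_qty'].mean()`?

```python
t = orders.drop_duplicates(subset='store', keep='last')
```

drop duplicate store (keep=last):
   refund  qty store
6      14    7    S4
7       5   15    S3
8      48   13    S5
9      23   18    S1
add column refund_minus_qty = t['refund'] - t['qty']:
   refund  qty store  refund_minus_qty
6      14    7    S4                 7
7       5   15    S3               -10
8      48   13    S5                35
9      23   18    S1                 5
take 3 rows with largest refund_minus_qty:
   refund  qty store  refund_minus_qty
8      48   13    S5                35
6      14    7    S4                 7
9      23   18    S1                 5

15.6666666667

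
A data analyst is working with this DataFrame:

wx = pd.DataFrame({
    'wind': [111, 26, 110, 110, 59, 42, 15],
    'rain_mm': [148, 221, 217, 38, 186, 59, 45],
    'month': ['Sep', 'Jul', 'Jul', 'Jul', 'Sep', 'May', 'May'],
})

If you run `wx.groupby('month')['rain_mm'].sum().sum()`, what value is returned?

914

group by month, sum of rain_mm:
month
Jul    476
May    104
Sep    334
Name: rain_mm, dtype: int64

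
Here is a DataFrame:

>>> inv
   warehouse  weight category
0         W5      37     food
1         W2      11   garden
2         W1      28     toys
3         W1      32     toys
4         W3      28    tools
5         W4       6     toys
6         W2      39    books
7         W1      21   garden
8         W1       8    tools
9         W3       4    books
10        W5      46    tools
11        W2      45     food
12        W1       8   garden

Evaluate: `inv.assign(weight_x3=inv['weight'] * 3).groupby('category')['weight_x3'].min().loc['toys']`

18

add column weight_x3 = inv['weight'] * 3:
   warehouse  weight category  weight_x3
0         W5      37     food        111
1         W2      11   garden         33
2         W1      28     toys         84
3         W1      32     toys         96
4         W3      28    tools         84
5         W4       6     toys         18
6         W2      39    books        117
7         W1      21   garden         63
8         W1       8    tools         24
9         W3       4    books         12
10        W5      46    tools        138
11        W2      45     food        135
12        W1       8   garden         24
group by category, min of weight_x3:
category
books      12
food      111
garden     24
tools      24
toys       18
Name: weight_x3, dtype: int64
The value at index 'toys' is 18.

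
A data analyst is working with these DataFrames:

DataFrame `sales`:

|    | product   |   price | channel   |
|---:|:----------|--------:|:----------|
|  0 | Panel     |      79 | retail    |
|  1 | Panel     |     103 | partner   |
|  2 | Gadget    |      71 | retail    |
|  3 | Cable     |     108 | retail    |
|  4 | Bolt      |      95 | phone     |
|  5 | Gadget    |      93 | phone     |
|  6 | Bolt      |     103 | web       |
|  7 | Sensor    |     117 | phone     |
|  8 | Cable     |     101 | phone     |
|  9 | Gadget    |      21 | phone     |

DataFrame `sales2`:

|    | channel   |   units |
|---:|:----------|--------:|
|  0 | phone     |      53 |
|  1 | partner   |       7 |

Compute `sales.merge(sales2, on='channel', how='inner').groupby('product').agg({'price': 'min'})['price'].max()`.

merge on 'channel' (how='inner') → 6 rows:
  product  price  channel  units
0   Panel    103  partner      7
1    Bolt     95    phone     53
2  Gadget     93    phone     53
3  Sensor    117    phone     53
4   Cable    101    phone     53
5  Gadget     21    phone     53
group by product, min of price:
         price
product       
Bolt        95
Cable      101
Gadget      21
Panel      103
Sensor     117

117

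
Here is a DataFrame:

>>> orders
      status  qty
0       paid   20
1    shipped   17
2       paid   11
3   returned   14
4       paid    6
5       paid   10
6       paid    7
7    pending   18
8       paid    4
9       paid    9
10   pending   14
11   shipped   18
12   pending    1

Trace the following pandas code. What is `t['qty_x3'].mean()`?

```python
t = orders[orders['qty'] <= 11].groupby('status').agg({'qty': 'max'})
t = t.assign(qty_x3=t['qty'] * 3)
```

18.0

filter rows where qty <= 11:
     status  qty
2      paid   11
4      paid    6
5      paid   10
6      paid    7
8      paid    4
9      paid    9
12  pending    1
group by status, max of qty:
         qty
status      
paid      11
pending    1
add column qty_x3 = t['qty'] * 3:
         qty  qty_x3
status              
paid      11      33
pending    1       3
The mean of column 'qty_x3' is 18.0.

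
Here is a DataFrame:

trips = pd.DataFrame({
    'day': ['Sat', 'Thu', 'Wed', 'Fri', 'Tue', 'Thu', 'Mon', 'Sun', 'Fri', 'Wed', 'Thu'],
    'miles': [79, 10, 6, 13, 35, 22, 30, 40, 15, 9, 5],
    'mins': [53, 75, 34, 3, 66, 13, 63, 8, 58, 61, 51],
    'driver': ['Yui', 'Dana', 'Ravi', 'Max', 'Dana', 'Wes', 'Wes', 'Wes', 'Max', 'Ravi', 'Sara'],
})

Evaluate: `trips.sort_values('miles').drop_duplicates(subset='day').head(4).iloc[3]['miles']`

30

sort by miles:
    day  miles  mins driver
10  Thu      5    51   Sara
2   Wed      6    34   Ravi
9   Wed      9    61   Ravi
1   Thu     10    75   Dana
3   Fri     13     3    Max
8   Fri     15    58    Max
5   Thu     22    13    Wes
6   Mon     30    63    Wes
4   Tue     35    66   Dana
7   Sun     40     8    Wes
0   Sat     79    53    Yui
drop duplicate day (keep=first):
    day  miles  mins driver
10  Thu      5    51   Sara
2   Wed      6    34   Ravi
3   Fri     13     3    Max
6   Mon     30    63    Wes
4   Tue     35    66   Dana
7   Sun     40     8    Wes
0   Sat     79    53    Yui
take first 4 rows:
    day  miles  mins driver
10  Thu      5    51   Sara
2   Wed      6    34   Ravi
3   Fri     13     3    Max
6   Mon     30    63    Wes
The value at position 3, column 'miles' is 30.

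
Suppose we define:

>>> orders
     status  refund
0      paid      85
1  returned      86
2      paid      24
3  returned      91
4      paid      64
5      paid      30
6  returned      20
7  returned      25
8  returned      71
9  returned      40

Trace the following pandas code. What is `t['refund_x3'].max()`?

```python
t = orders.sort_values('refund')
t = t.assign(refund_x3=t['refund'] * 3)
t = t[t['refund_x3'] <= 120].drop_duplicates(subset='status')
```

sort by refund:
     status  refund
6  returned      20
2      paid      24
7  returned      25
5      paid      30
9  returned      40
4      paid      64
8  returned      71
0      paid      85
1  returned      86
3  returned      91
add column refund_x3 = t['refund'] * 3:
     status  refund  refund_x3
6  returned      20         60
2      paid      24         72
7  returned      25         75
5      paid      30         90
9  returned      40        120
4      paid      64        192
8  returned      71        213
0      paid      85        255
1  returned      86        258
3  returned      91        273
filter rows where refund_x3 <= 120:
     status  refund  refund_x3
6  returned      20         60
2      paid      24         72
7  returned      25         75
5      paid      30         90
9  returned      40        120
drop duplicate status (keep=first):
     status  refund  refund_x3
6  returned      20         60
2      paid      24         72
Then the max of column 'refund_x3': 72

72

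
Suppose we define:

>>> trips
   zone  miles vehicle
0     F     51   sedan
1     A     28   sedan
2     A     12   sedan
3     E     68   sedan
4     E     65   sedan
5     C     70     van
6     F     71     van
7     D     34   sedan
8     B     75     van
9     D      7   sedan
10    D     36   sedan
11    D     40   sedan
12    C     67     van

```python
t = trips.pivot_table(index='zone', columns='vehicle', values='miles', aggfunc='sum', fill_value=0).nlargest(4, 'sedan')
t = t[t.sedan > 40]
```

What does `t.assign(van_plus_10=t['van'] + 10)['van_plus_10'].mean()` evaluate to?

33.6666666667

pivot: rows=zone, cols=vehicle, sum(miles):
vehicle  sedan  van
zone               
A           40    0
B            0   75
C            0  137
D          117    0
E          133    0
F           51   71
take 4 rows with largest sedan:
vehicle  sedan  van
zone               
E          133    0
D          117    0
F           51   71
A           40    0
filter rows where sedan > 40:
vehicle  sedan  van
zone               
E          133    0
D          117    0
F           51   71
add column van_plus_10 = t['van'] + 10:
vehicle  sedan  van  van_plus_10
zone                            
E          133    0           10
D          117    0           10
F           51   71           81
So mean() = 33.6666666667.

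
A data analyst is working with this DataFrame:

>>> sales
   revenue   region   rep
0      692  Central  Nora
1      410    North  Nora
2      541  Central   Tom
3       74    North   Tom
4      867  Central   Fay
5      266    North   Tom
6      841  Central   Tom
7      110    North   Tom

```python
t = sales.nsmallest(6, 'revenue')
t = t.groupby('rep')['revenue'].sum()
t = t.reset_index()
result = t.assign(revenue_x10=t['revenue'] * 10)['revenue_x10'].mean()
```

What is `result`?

take 6 rows with smallest revenue:
   revenue   region   rep
3       74    North   Tom
7      110    North   Tom
5      266    North   Tom
1      410    North  Nora
2      541  Central   Tom
0      692  Central  Nora
group by rep, sum of revenue:
rep
Nora    1102
Tom      991
Name: revenue, dtype: int64
reset_index():
    rep  revenue
0  Nora     1102
1   Tom      991
add column revenue_x10 = t['revenue'] * 10:
    rep  revenue  revenue_x10
0  Nora     1102        11020
1   Tom      991         9910
Reading off the mean of column 'revenue_x10', we get 10465.0.

10465.0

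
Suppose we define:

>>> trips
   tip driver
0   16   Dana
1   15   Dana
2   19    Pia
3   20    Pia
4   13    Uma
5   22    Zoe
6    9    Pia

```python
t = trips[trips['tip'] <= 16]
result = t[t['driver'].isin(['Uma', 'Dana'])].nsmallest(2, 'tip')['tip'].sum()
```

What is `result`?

28

filter rows where tip <= 16:
   tip driver
0   16   Dana
1   15   Dana
4   13    Uma
6    9    Pia
filter rows where driver in ['Uma', 'Dana']:
   tip driver
0   16   Dana
1   15   Dana
4   13    Uma
take 2 rows with smallest tip:
   tip driver
4   13    Uma
1   15   Dana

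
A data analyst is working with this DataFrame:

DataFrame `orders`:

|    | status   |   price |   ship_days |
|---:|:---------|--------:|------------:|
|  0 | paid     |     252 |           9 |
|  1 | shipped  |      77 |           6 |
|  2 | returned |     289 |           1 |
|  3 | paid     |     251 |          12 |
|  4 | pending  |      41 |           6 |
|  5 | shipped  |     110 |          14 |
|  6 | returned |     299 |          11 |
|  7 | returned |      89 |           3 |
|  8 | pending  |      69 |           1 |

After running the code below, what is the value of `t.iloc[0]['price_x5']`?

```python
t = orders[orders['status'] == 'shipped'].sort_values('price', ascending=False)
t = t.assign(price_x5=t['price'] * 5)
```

550

filter rows where status == 'shipped':
    status  price  ship_days
1  shipped     77          6
5  shipped    110         14
sort by price descending:
    status  price  ship_days
5  shipped    110         14
1  shipped     77          6
add column price_x5 = t['price'] * 5:
    status  price  ship_days  price_x5
5  shipped    110         14       550
1  shipped     77          6       385
Finally, value at position 0, column 'price_x5' = 550.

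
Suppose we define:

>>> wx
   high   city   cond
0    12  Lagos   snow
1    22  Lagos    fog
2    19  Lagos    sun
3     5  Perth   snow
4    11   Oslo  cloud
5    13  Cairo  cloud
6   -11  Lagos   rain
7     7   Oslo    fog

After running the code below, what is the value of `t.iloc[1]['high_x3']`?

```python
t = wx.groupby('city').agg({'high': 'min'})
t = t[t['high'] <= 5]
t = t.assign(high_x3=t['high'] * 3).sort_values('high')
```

group by city, min of high:
       high
city       
Cairo    13
Lagos   -11
Oslo      7
Perth     5
filter rows where high <= 5:
       high
city       
Lagos   -11
Perth     5
add column high_x3 = t['high'] * 3:
       high  high_x3
city                
Lagos   -11      -33
Perth     5       15
sort by high:
       high  high_x3
city                
Lagos   -11      -33
Perth     5       15
Then the value at position 1, column 'high_x3': 15

15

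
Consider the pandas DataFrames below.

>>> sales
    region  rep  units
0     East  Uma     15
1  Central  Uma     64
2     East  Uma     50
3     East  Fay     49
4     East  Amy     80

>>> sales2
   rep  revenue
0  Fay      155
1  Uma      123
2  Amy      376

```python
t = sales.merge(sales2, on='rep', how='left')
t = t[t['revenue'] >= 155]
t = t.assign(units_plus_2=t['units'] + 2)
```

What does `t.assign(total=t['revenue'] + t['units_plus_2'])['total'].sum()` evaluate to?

664

merge on 'rep' (how='left') → 5 rows:
    region  rep  units  revenue
0     East  Uma     15      123
1  Central  Uma     64      123
2     East  Uma     50      123
3     East  Fay     49      155
4     East  Amy     80      376
filter rows where revenue >= 155:
  region  rep  units  revenue
3   East  Fay     49      155
4   East  Amy     80      376
add column units_plus_2 = t['units'] + 2:
  region  rep  units  revenue  units_plus_2
3   East  Fay     49      155            51
4   East  Amy     80      376            82
add column total = t['revenue'] + t['units_plus_2']:
  region  rep  units  revenue  units_plus_2  total
3   East  Fay     49      155            51    206
4   East  Amy     80      376            82    458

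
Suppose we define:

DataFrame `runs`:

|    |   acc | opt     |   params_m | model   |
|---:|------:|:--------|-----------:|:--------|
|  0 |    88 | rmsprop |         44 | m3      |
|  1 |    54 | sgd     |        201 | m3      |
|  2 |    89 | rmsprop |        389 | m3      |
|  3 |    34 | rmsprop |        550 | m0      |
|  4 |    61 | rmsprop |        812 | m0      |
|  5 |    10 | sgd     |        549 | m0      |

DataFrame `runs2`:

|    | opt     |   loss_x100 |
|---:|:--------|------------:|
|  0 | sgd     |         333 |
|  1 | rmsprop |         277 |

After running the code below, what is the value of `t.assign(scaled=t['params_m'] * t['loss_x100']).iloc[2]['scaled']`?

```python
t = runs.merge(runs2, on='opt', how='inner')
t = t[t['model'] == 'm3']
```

merge on 'opt' (how='inner') → 6 rows:
   acc      opt  params_m model  loss_x100
0   88  rmsprop        44    m3        277
1   54      sgd       201    m3        333
2   89  rmsprop       389    m3        277
3   34  rmsprop       550    m0        277
4   61  rmsprop       812    m0        277
5   10      sgd       549    m0        333
filter rows where model == 'm3':
   acc      opt  params_m model  loss_x100
0   88  rmsprop        44    m3        277
1   54      sgd       201    m3        333
2   89  rmsprop       389    m3        277
add column scaled = t['params_m'] * t['loss_x100']:
   acc      opt  params_m model  loss_x100  scaled
0   88  rmsprop        44    m3        277   12188
1   54      sgd       201    m3        333   66933
2   89  rmsprop       389    m3        277  107753
Then the value at position 2, column 'scaled': 107753

107753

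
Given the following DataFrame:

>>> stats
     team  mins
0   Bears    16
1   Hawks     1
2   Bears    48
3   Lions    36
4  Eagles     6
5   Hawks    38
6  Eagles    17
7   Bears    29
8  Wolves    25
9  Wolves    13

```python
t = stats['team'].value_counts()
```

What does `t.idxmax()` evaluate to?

value_counts of team:
team
Bears     3
Hawks     2
Eagles    2
Wolves    2
Lions     1
Name: count, dtype: int64
label with the largest value → Bears

Bears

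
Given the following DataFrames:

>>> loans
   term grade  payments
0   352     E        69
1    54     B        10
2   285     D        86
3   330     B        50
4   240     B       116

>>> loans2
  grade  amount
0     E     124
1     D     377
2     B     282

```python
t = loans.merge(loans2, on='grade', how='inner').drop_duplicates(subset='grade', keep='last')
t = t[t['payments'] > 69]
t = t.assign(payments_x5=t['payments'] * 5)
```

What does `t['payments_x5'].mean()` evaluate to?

505.0

merge on 'grade' (how='inner') → 5 rows:
   term grade  payments  amount
0   352     E        69     124
1    54     B        10     282
2   285     D        86     377
3   330     B        50     282
4   240     B       116     282
drop duplicate grade (keep=last):
   term grade  payments  amount
0   352     E        69     124
2   285     D        86     377
4   240     B       116     282
filter rows where payments > 69:
   term grade  payments  amount
2   285     D        86     377
4   240     B       116     282
add column payments_x5 = t['payments'] * 5:
   term grade  payments  amount  payments_x5
2   285     D        86     377          430
4   240     B       116     282          580
Then the mean of column 'payments_x5': 505.0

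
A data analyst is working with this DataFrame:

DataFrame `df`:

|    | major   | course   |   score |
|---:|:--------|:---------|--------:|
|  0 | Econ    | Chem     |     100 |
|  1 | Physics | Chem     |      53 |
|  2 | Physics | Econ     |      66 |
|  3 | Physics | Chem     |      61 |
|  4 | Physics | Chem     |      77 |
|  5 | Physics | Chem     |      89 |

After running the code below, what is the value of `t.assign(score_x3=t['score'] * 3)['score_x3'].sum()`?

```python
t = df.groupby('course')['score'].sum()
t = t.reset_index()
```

1338

group by course, sum of score:
course
Chem    380
Econ     66
Name: score, dtype: int64
reset_index():
  course  score
0   Chem    380
1   Econ     66
add column score_x3 = t['score'] * 3:
  course  score  score_x3
0   Chem    380      1140
1   Econ     66       198
Hence 1338.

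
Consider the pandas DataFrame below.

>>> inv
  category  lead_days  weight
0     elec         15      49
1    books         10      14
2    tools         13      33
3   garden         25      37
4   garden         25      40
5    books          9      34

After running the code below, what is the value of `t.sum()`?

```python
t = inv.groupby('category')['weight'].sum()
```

group by category, sum of weight:
category
books     48
elec      49
garden    77
tools     33
Name: weight, dtype: int64

207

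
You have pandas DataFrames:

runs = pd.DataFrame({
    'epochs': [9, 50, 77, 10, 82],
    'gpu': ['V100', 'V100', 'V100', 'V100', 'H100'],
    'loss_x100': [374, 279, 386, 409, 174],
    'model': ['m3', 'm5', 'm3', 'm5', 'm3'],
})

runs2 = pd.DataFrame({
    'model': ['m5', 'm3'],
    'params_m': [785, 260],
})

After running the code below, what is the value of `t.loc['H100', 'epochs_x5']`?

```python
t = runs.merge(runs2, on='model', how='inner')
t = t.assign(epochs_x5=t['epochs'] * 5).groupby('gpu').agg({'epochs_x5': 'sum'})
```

merge on 'model' (how='inner') → 5 rows:
   epochs   gpu  loss_x100 model  params_m
0       9  V100        374    m3       260
1      50  V100        279    m5       785
2      77  V100        386    m3       260
3      10  V100        409    m5       785
4      82  H100        174    m3       260
add column epochs_x5 = t['epochs'] * 5:
   epochs   gpu  loss_x100 model  params_m  epochs_x5
0       9  V100        374    m3       260         45
1      50  V100        279    m5       785        250
2      77  V100        386    m3       260        385
3      10  V100        409    m5       785         50
4      82  H100        174    m3       260        410
group by gpu, sum of epochs_x5:
      epochs_x5
gpu            
H100        410
V100        730

410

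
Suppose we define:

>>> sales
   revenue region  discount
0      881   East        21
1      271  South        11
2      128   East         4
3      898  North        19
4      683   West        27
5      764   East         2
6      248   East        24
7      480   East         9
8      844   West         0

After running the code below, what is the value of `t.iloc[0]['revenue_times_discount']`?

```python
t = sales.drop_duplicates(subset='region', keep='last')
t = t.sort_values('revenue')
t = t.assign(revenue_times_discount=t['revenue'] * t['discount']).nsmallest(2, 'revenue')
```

2981

drop duplicate region (keep=last):
   revenue region  discount
1      271  South        11
3      898  North        19
7      480   East         9
8      844   West         0
sort by revenue:
   revenue region  discount
1      271  South        11
7      480   East         9
8      844   West         0
3      898  North        19
add column revenue_times_discount = t['revenue'] * t['discount']:
   revenue region  discount  revenue_times_discount
1      271  South        11                    2981
7      480   East         9                    4320
8      844   West         0                       0
3      898  North        19                   17062
take 2 rows with smallest revenue:
   revenue region  discount  revenue_times_discount
1      271  South        11                    2981
7      480   East         9                    4320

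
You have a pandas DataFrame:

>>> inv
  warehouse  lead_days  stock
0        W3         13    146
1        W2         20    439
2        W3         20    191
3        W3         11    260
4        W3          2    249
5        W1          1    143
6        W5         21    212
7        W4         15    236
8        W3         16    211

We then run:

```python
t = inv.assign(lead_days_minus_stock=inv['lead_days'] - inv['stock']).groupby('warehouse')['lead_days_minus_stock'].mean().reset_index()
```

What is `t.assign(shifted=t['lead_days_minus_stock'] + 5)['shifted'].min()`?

-414.0

add column lead_days_minus_stock = inv['lead_days'] - inv['stock']:
  warehouse  lead_days  stock  lead_days_minus_stock
0        W3         13    146                   -133
1        W2         20    439                   -419
2        W3         20    191                   -171
3        W3         11    260                   -249
4        W3          2    249                   -247
5        W1          1    143                   -142
6        W5         21    212                   -191
7        W4         15    236                   -221
8        W3         16    211                   -195
group by warehouse, mean of lead_days_minus_stock:
warehouse
W1   -142.0
W2   -419.0
W3   -199.0
W4   -221.0
W5   -191.0
Name: lead_days_minus_stock, dtype: float64
reset_index():
  warehouse  lead_days_minus_stock
0        W1                 -142.0
1        W2                 -419.0
2        W3                 -199.0
3        W4                 -221.0
4        W5                 -191.0
add column shifted = t['lead_days_minus_stock'] + 5:
  warehouse  lead_days_minus_stock  shifted
0        W1                 -142.0   -137.0
1        W2                 -419.0   -414.0
2        W3                 -199.0   -194.0
3        W4                 -221.0   -216.0
4        W5                 -191.0   -186.0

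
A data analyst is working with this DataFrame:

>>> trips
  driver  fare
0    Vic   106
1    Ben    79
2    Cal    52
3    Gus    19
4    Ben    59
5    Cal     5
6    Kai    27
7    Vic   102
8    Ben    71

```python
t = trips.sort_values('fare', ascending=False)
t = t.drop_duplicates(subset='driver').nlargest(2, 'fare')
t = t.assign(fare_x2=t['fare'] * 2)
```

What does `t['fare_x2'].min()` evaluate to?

158

sort by fare descending:
  driver  fare
0    Vic   106
7    Vic   102
1    Ben    79
8    Ben    71
4    Ben    59
2    Cal    52
6    Kai    27
3    Gus    19
5    Cal     5
drop duplicate driver (keep=first):
  driver  fare
0    Vic   106
1    Ben    79
2    Cal    52
6    Kai    27
3    Gus    19
take 2 rows with largest fare:
  driver  fare
0    Vic   106
1    Ben    79
add column fare_x2 = t['fare'] * 2:
  driver  fare  fare_x2
0    Vic   106      212
1    Ben    79      158
So min() = 158.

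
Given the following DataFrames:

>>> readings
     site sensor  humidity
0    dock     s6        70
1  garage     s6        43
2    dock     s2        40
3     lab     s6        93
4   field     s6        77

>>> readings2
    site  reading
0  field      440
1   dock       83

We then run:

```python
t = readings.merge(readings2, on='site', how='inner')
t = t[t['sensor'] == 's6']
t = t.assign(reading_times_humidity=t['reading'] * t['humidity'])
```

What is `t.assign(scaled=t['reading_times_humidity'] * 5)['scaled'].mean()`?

99225.0

merge on 'site' (how='inner') → 3 rows:
    site sensor  humidity  reading
0   dock     s6        70       83
1   dock     s2        40       83
2  field     s6        77      440
filter rows where sensor == 's6':
    site sensor  humidity  reading
0   dock     s6        70       83
2  field     s6        77      440
add column reading_times_humidity = t['reading'] * t['humidity']:
    site sensor  humidity  reading  reading_times_humidity
0   dock     s6        70       83                    5810
2  field     s6        77      440                   33880
add column scaled = t['reading_times_humidity'] * 5:
    site sensor  humidity  reading  reading_times_humidity  scaled
0   dock     s6        70       83                    5810   29050
2  field     s6        77      440                   33880  169400
So mean() = 99225.0.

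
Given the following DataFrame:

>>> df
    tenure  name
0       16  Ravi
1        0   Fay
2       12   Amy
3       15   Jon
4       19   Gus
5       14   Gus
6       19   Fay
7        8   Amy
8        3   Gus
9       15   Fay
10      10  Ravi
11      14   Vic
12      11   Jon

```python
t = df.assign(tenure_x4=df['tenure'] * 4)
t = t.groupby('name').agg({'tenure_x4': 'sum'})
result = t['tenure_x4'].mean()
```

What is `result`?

104.0

add column tenure_x4 = df['tenure'] * 4:
    tenure  name  tenure_x4
0       16  Ravi         64
1        0   Fay          0
2       12   Amy         48
3       15   Jon         60
4       19   Gus         76
5       14   Gus         56
6       19   Fay         76
7        8   Amy         32
8        3   Gus         12
9       15   Fay         60
10      10  Ravi         40
11      14   Vic         56
12      11   Jon         44
group by name, sum of tenure_x4:
      tenure_x4
name           
Amy          80
Fay         136
Gus         144
Jon         104
Ravi        104
Vic          56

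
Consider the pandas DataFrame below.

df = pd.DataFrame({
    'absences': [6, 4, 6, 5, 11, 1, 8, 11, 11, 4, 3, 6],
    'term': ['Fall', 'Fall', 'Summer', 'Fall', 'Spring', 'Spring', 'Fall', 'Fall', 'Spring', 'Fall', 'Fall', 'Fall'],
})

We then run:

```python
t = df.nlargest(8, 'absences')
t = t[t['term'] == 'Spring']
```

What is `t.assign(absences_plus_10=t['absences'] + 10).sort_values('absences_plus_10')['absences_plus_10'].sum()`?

take 8 rows with largest absences:
    absences    term
4         11  Spring
7         11    Fall
8         11  Spring
6          8    Fall
0          6    Fall
2          6  Summer
11         6    Fall
3          5    Fall
filter rows where term == 'Spring':
   absences    term
4        11  Spring
8        11  Spring
add column absences_plus_10 = t['absences'] + 10:
   absences    term  absences_plus_10
4        11  Spring                21
8        11  Spring                21
sort by absences_plus_10:
   absences    term  absences_plus_10
4        11  Spring                21
8        11  Spring                21

42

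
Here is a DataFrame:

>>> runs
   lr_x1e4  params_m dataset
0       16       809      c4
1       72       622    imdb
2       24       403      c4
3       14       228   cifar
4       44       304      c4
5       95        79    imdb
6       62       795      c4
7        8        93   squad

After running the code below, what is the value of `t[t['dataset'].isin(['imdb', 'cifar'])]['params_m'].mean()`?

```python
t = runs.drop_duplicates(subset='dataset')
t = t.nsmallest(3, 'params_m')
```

425.0

drop duplicate dataset (keep=first):
   lr_x1e4  params_m dataset
0       16       809      c4
1       72       622    imdb
3       14       228   cifar
7        8        93   squad
take 3 rows with smallest params_m:
   lr_x1e4  params_m dataset
7        8        93   squad
3       14       228   cifar
1       72       622    imdb
filter rows where dataset in ['imdb', 'cifar']:
   lr_x1e4  params_m dataset
3       14       228   cifar
1       72       622    imdb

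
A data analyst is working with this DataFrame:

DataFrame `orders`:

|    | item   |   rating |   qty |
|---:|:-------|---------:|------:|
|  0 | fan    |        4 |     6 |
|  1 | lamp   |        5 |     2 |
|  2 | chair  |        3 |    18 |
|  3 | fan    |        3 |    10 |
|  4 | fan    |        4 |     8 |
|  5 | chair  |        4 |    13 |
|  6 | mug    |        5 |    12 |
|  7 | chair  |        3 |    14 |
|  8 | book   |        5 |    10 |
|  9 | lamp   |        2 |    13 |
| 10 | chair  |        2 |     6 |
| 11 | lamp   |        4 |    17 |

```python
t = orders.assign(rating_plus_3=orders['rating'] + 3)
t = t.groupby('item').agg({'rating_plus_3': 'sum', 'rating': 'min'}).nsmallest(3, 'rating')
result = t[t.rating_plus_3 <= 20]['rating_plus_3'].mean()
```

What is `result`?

20.0

add column rating_plus_3 = orders['rating'] + 3:
     item  rating  qty  rating_plus_3
0     fan       4    6              7
1    lamp       5    2              8
2   chair       3   18              6
3     fan       3   10              6
4     fan       4    8              7
5   chair       4   13              7
6     mug       5   12              8
7   chair       3   14              6
8    book       5   10              8
9    lamp       2   13              5
10  chair       2    6              5
11   lamp       4   17              7
group by item: sum(rating_plus_3), min(rating):
       rating_plus_3  rating
item                        
book               8       5
chair             24       2
fan               20       3
lamp              20       2
mug                8       5
take 3 rows with smallest rating:
       rating_plus_3  rating
item                        
chair             24       2
lamp              20       2
fan               20       3
filter rows where rating_plus_3 <= 20:
      rating_plus_3  rating
item                       
lamp             20       2
fan              20       3
mean of column 'rating_plus_3' → 20.0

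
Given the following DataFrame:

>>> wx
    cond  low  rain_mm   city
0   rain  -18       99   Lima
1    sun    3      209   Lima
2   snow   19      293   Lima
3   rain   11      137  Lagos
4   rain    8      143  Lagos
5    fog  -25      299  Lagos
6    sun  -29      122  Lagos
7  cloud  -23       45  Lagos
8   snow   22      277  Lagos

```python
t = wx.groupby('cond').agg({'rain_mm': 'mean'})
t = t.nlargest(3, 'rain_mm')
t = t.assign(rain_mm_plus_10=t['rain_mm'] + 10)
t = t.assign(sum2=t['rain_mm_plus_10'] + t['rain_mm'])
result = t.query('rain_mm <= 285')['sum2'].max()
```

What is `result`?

group by cond, mean of rain_mm:
          rain_mm
cond             
cloud   45.000000
fog    299.000000
rain   126.333333
snow   285.000000
sun    165.500000
take 3 rows with largest rain_mm:
      rain_mm
cond         
fog     299.0
snow    285.0
sun     165.5
add column rain_mm_plus_10 = t['rain_mm'] + 10:
      rain_mm  rain_mm_plus_10
cond                          
fog     299.0            309.0
snow    285.0            295.0
sun     165.5            175.5
add column sum2 = t['rain_mm_plus_10'] + t['rain_mm']:
      rain_mm  rain_mm_plus_10   sum2
cond                                 
fog     299.0            309.0  608.0
snow    285.0            295.0  580.0
sun     165.5            175.5  341.0
filter rows where rain_mm <= 285:
      rain_mm  rain_mm_plus_10   sum2
cond                                 
snow    285.0            295.0  580.0
sun     165.5            175.5  341.0
So max() = 580.0.

580.0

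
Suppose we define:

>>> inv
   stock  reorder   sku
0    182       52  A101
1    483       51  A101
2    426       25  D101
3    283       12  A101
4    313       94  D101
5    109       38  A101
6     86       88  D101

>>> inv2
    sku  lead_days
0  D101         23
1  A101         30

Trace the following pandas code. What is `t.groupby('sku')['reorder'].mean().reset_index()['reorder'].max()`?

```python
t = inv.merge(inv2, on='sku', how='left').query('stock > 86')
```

59.5

merge on 'sku' (how='left') → 7 rows:
   stock  reorder   sku  lead_days
0    182       52  A101         30
1    483       51  A101         30
2    426       25  D101         23
3    283       12  A101         30
4    313       94  D101         23
5    109       38  A101         30
6     86       88  D101         23
filter rows where stock > 86:
   stock  reorder   sku  lead_days
0    182       52  A101         30
1    483       51  A101         30
2    426       25  D101         23
3    283       12  A101         30
4    313       94  D101         23
5    109       38  A101         30
group by sku, mean of reorder:
sku
A101    38.25
D101    59.50
Name: reorder, dtype: float64
reset_index():
    sku  reorder
0  A101    38.25
1  D101    59.50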